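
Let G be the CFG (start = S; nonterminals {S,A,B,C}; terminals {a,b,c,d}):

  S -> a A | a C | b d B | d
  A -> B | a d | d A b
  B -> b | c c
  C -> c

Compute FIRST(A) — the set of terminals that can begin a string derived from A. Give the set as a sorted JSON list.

Compute FIRST by fixpoint:
round 1:
  A via A→a d: +{a}
  A via A→d A b: +{d}
  B via B→b: +{b}
  B via B→c c: +{c}
  C via C→c: +{c}
  S via S→a A: +{a}
  S via S→b d B: +{b}
  S via S→d: +{d}
  FIRST(S)={a,b,d}  FIRST(A)={a,d}  FIRST(B)={b,c}  FIRST(C)={c}
round 2:
  A via A→B: +{b,c}
  FIRST(S)={a,b,d}  FIRST(A)={a,b,c,d}  FIRST(B)={b,c}  FIRST(C)={c}
round 3: done
  FIRST(S)={a,b,d}  FIRST(A)={a,b,c,d}  FIRST(B)={b,c}  FIRST(C)={c}

FIRST(A) = ["a", "b", "c", "d"]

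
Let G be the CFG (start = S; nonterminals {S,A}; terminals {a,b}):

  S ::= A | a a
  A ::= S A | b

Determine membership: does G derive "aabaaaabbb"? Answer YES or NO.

CNF form of G:
  S -> S A | T0 T0 | b
  A -> S A | b
  T0 -> a

Fill CYK table bottom-up:
  cell(0,0) a: {T0}  orig:{}
  cell(1,1) a: {T0}  orig:{}
  cell(2,2) b: {A,S}
  cell(3,3) a: {T0}  orig:{}
  cell(4,4) a: {T0}  orig:{}
  cell(5,5) a: {T0}  orig:{}
  cell(6,6) a: {T0}  orig:{}
  cell(7,7) b: {A,S}
  cell(8,8) b: {A,S}
  cell(9,9) b: {A,S}
  cell(0,1) aa: {S}
  cell(1,2) ab: ∅
  cell(2,3) ba: ∅
  cell(3,4) aa: {S}
  cell(4,5) aa: {S}
  cell(5,6) aa: {S}
  cell(6,7) ab: ∅
  cell(7,8) bb: {A,S}
  cell(8,9) bb: {A,S}
  cell(0,2) aab: {A,S}
  cell(1,3) aba: ∅
  cell(2,4) baa: ∅
  cell(3,5) aaa: ∅
  cell(4,6) aaa: ∅
  cell(5,7) aab: {A,S}
  cell(6,8) abb: ∅
  cell(7,9) bbb: {A,S}
  cell(0,3) aaba: ∅
  cell(1,4) abaa: ∅
  cell(2,5) baaa: ∅
  cell(3,6) aaaa: ∅
  cell(4,7) aaab: ∅
  cell(5,8) aabb: {A,S}
  cell(6,9) abbb: ∅
  cell(0,4) aabaa: ∅
  cell(1,5) abaaa: ∅
  cell(2,6) baaaa: ∅
  cell(3,7) aaaab: {A,S}
  cell(4,8) aaabb: ∅
  cell(5,9) aabbb: {A,S}
  cell(0,5) aabaaa: ∅
  cell(1,6) abaaaa: ∅
  cell(2,7) baaaab: {A,S}
  cell(3,8) aaaabb: {A,S}
  cell(4,9) aaabbb: ∅
  cell(0,6) aabaaaa: ∅
  cell(1,7) abaaaab: ∅
  cell(2,8) baaaabb: {A,S}
  cell(3,9) aaaabbb: {A,S}
  cell(0,7) aabaaaab: {A,S}
  cell(1,8) abaaaabb: ∅
  cell(2,9) baaaabbb: {A,S}
  cell(0,8) aabaaaabb: {A,S}
  cell(1,9) abaaaabbb: ∅
  cell(0,9) aabaaaabbb: {A,S}

S ∈ T[0,9] ⇒ YES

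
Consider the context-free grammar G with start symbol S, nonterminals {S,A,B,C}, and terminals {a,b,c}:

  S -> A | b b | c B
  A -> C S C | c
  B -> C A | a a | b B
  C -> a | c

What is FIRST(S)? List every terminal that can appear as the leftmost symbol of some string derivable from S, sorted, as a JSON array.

Compute FIRST by fixpoint:
round 1:
  A via A→c: +{c}
  B via B→a a: +{a}
  B via B→b B: +{b}
  C via C→a: +{a}
  C via C→c: +{c}
  S via S→A: +{c}
  S via S→b b: +{b}
  FIRST[S]={b,c}  FIRST[A]={c}  FIRST[B]={a,b}  FIRST[C]={a,c}
round 2:
  A via A→C S C: +{a}
  B via B→C A: +{c}
  S via S→A: +{a}
  FIRST[S]={a,b,c}  FIRST[A]={a,c}  FIRST[B]={a,b,c}  FIRST[C]={a,c}
round 3: done
  FIRST[S]={a,b,c}  FIRST[A]={a,c}  FIRST[B]={a,b,c}  FIRST[C]={a,c}

FIRST(S) = ["a", "b", "c"]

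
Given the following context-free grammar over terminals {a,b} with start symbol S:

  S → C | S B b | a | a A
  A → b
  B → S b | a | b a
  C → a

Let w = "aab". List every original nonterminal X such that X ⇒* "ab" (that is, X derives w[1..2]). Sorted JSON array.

Convert to CNF:
  S -> S X2 | T1 A | a
  A -> b
  B -> S T0 | T0 T1 | a
  C -> a
  T0 -> b
  T1 -> a
  X2 -> B T0

Fill CYK table bottom-up — only the sub-triangle for w[1..2]:
  cell(1,1) a: {B,C,S,T1}  orig:{B,C,S}
  cell(2,2) b: {A,T0}  orig:{A}
  cell(1,2) ab: {B,S,X2}  orig:{B,S}

Original NTs in T[1,2] deriving "ab": ["B", "S"]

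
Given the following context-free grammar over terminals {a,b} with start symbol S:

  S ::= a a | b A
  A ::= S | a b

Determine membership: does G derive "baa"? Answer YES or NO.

Convert to CNF:
  S -> T0 T0 | T1 A
  A -> T0 T0 | T0 T1 | T1 A
  T0 -> a
  T1 -> b

CYK table (by increasing span):
  T[0,0] 'b' = {T1}  orig:{}
  T[1,1] 'a' = {T0}  orig:{}
  T[2,2] 'a' = {T0}  orig:{}
  T[0,1] 'ba' = ∅
  T[1,2] 'aa' = {A,S}
  T[0,2] 'baa' = {A,S}

S ∈ T[0,2] ⇒ YES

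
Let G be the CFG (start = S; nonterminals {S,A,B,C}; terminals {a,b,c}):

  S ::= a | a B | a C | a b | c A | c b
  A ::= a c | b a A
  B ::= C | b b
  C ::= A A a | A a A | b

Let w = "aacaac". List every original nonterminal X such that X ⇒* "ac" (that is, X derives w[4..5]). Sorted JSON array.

Convert to CNF:
  S -> T0 B | T0 C | T0 T2 | T1 A | T1 T2 | a
  A -> T0 T1 | T2 X3
  B -> A X4 | A X5 | T2 T2 | b
  C -> A X6 | A X7 | b
  T0 -> a
  T1 -> c
  T2 -> b
  X3 -> T0 A
  X4 -> A T0
  X5 -> T0 A
  X6 -> A T0
  X7 -> T0 A

CYK table (by increasing span) (cells [i..j] with 4 ≤ i ≤ j ≤ 5 only):
  [4..4]={S,T0}  "a"  orig:{S}
  [5..5]={T1}  "c"  orig:{}
  [4..5]={A}  "ac"

Original NTs in T[4,5] deriving "ac": ["A"]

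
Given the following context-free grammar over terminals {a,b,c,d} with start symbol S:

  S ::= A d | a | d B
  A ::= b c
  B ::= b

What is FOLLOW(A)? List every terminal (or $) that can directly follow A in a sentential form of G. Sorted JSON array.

FIRST sets, iterate to fixpoint:
pass 1:
  A via A→b c: +{b}
  B via B→b: +{b}
  S via S→A d: +{b}
  S via S→a: +{a}
  S via S→d B: +{d}
  S: {a,b,d}  A: {b}  B: {b}
pass 2: (no change)
  S: {a,b,d}  A: {b}  B: {b}

FOLLOW sets:
FOLLOW(S) := {$}
round 1:
  S→A d: FOLLOW(A) ⊇ FIRST(d) = {d}; new: +{d}
  S→d B: FOLLOW(B) ⊇ FOLLOW(S) ⊇ {$}; new: +{$}
  FOLLOW(S)={$}  FOLLOW(A)={d}  FOLLOW(B)={$}
round 2: — fixpoint
  FOLLOW(S)={$}  FOLLOW(A)={d}  FOLLOW(B)={$}

FOLLOW(A) = ["d"]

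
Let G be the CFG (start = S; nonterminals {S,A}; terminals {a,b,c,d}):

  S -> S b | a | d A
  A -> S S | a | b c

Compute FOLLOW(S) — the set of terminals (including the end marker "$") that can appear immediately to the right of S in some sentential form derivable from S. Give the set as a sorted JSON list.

FIRST sets, iterate to fixpoint:
pass 1:
  A via A→a: +{a}
  A via A→b c: +{b}
  S via S→a: +{a}
  S via S→d A: +{d}
  FIRST[S]={a,d}  FIRST[A]={a,b}
pass 2:
  A via A→S S: +{d}
  FIRST[S]={a,d}  FIRST[A]={a,b,d}
pass 3: (no change)
  FIRST[S]={a,d}  FIRST[A]={a,b,d}

FOLLOW iteration:
initialize: $ ∈ FOLLOW(S)
round 1:
  A→S S: FOLLOW(S) ⊇ FIRST(S) = {a,d}; new: +{a,d}
  S→S b: FOLLOW(S) ⊇ FIRST(b) = {b}; new: +{b}
  S→d A: FOLLOW(A) ⊇ FOLLOW(S) ⊇ {$,a,b,d}; new: +{$,a,b,d}
  FOLLOW[S]={$,a,b,d}  FOLLOW[A]={$,a,b,d}
round 2: (stable)
  FOLLOW[S]={$,a,b,d}  FOLLOW[A]={$,a,b,d}

FOLLOW(S) = ["$", "a", "b", "d"]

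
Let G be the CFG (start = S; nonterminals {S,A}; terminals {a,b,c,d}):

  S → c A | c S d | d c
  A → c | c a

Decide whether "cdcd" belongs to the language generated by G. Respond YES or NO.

Convert to CNF:
  S -> T0 A | T0 X3 | T2 T0
  A -> T0 T1 | c
  T0 -> c
  T1 -> a
  T2 -> d
  X3 -> S T2

CYK fill:
  cell(0,0) c: {A,T0}  orig:{A}
  cell(1,1) d: {T2}  orig:{}
  cell(2,2) c: {A,T0}  orig:{A}
  cell(3,3) d: {T2}  orig:{}
  cell(0,1) cd: ∅
  cell(1,2) dc: {S}
  cell(2,3) cd: ∅
  cell(0,2) cdc: ∅
  cell(1,3) dcd: {X3}  orig:{}
  cell(0,3) cdcd: {S}

S ∈ T[0,3] ⇒ YES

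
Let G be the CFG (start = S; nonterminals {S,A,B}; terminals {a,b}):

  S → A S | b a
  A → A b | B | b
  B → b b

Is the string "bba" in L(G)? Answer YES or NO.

Convert to CNF:
  S -> A S | T0 T1
  A -> A T0 | T0 T0 | b
  B -> T0 T0
  T0 -> b
  T1 -> a

Fill CYK table bottom-up:
  T[0,0] 'b' = {A,T0}  orig:{A}
  T[1,1] 'b' = {A,T0}  orig:{A}
  T[2,2] 'a' = {T1}  orig:{}
  T[0,1] 'bb' = {A,B}
  T[1,2] 'ba' = {S}
  T[0,2] 'bba' = {S}

S ∈ T[0,2] ⇒ YES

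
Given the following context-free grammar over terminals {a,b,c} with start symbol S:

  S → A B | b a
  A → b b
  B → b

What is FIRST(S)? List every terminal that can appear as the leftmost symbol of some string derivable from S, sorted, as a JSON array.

FIRST iteration:
[1]
  A via A→b b: +{b}
  B via B→b: +{b}
  S via S→A B: +{b}
  S: {b}  A: {b}  B: {b}
[2] (no change)
  S: {b}  A: {b}  B: {b}

FIRST(S) = ["b"]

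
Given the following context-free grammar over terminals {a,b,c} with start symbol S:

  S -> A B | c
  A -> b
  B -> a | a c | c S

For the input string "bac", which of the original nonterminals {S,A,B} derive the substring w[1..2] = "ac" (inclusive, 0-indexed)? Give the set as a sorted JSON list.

Convert to CNF:
  S -> A B | c
  A -> b
  B -> T0 T1 | T1 S | a
  T0 -> a
  T1 -> c

CYK table (by increasing span) (cells [i..j] with 1 ≤ i ≤ j ≤ 2 only):
  [1..1]={B,T0}  "a"  orig:{B}
  [2..2]={S,T1}  "c"  orig:{S}
  [1..2]={B}  "ac"

Original NTs in T[1,2] deriving "ac": ["B"]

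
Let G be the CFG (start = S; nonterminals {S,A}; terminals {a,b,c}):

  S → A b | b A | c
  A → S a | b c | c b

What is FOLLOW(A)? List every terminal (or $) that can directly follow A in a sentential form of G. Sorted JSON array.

Compute FIRST by fixpoint:
round 1:
  A via A→b c: +{b}
  A via A→c b: +{c}
  S via S→A b: +{b,c}
  FIRST[S]={b,c}  FIRST[A]={b,c}
round 2: done
  FIRST[S]={b,c}  FIRST[A]={b,c}

FOLLOW sets:
initialize: $ ∈ FOLLOW(S)
round 1:
  A→S a: FOLLOW(S) ⊇ FIRST(a) = {a}; new: +{a}
  S→A b: FOLLOW(A) ⊇ FIRST(b) = {b}; new: +{b}
  S→b A: FOLLOW(A) ⊇ FOLLOW(S) ⊇ {$,a}; new: +{$,a}
  FOLLOW(S)={$,a}  FOLLOW(A)={$,a,b}
round 2: (stable)
  FOLLOW(S)={$,a}  FOLLOW(A)={$,a,b}

FOLLOW(A) = ["$", "a", "b"]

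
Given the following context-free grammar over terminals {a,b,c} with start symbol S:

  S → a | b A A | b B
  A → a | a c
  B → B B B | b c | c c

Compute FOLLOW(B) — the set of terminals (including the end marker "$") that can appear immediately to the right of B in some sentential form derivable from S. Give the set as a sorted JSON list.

FIRST sets, iterate to fixpoint:
[1]
  A via A→a: +{a}
  B via B→b c: +{b}
  B via B→c c: +{c}
  S via S→a: +{a}
  S via S→b A A: +{b}
  S: {a,b}  A: {a}  B: {b,c}
[2] done
  S: {a,b}  A: {a}  B: {b,c}

FOLLOW sets:
seed FOLLOW(S) with $
[1]
  B→B B B: FOLLOW(B) ⊇ FIRST(B) = {b,c}; new: +{b,c}
  S→b A A: FOLLOW(A) ⊇ FIRST(A) = {a}; new: +{a}
  S→b A A: FOLLOW(A) ⊇ FOLLOW(S) ⊇ {$}; new: +{$}
  S→b B: FOLLOW(B) ⊇ FOLLOW(S) ⊇ {$}; new: +{$}
  FOLLOW[S]={$}  FOLLOW[A]={$,a}  FOLLOW[B]={$,b,c}
[2] (no change)
  FOLLOW[S]={$}  FOLLOW[A]={$,a}  FOLLOW[B]={$,b,c}

FOLLOW(B) = ["$", "b", "c"]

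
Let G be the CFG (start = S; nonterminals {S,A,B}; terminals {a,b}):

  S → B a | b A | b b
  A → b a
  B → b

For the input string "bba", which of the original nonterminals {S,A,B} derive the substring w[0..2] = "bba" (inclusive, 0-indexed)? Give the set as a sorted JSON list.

CNF form of G:
  S -> B T1 | T0 A | T0 T0
  A -> T0 T1
  B -> b
  T0 -> b
  T1 -> a

CYK table (by increasing span) (cells [i..j] with 0 ≤ i ≤ j ≤ 2 only):
  [0..0]={B,T0}  "b"  orig:{B}
  [1..1]={B,T0}  "b"  orig:{B}
  [2..2]={T1}  "a"  orig:{}
  [0..1]={S}  "bb"
  [1..2]={A,S}  "ba"
  [0..2]={S}  "bba"

Original NTs in T[0,2] deriving "bba": ["S"]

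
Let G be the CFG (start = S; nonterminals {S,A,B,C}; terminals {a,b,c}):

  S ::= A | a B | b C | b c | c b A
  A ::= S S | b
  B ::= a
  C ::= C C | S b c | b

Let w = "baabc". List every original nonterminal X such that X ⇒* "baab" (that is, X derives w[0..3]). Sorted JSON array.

CNF form of G:
  S -> S S | T0 C | T0 T1 | T1 X4 | T2 B | b
  A -> S S | b
  B -> a
  C -> C C | S X3 | b
  T0 -> b
  T1 -> c
  T2 -> a
  X3 -> T0 T1
  X4 -> T0 A

Fill CYK table bottom-up, restricted to cells inside w[0..3]:
  T[0,0] 'b' = {A,C,S,T0}  orig:{A,C,S}
  T[1,1] 'a' = {B,T2}  orig:{B}
  T[2,2] 'a' = {B,T2}  orig:{B}
  T[3,3] 'b' = {A,C,S,T0}  orig:{A,C,S}
  T[0,1] 'ba' = ∅
  T[1,2] 'aa' = {S}
  T[2,3] 'ab' = ∅
  T[0,2] 'baa' = {A,S}
  T[1,3] 'aab' = {A,S}
  T[0,3] 'baab' = {A,S,X4}  orig:{A,S}

Original NTs in T[0,3] deriving "baab": ["A", "S"]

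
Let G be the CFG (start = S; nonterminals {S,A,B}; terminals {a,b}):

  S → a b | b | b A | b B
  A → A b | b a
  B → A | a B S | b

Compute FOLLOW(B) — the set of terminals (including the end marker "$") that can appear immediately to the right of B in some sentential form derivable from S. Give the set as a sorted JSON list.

Compute FIRST by fixpoint:
pass 1:
  A via A→b a: +{b}
  B via B→A: +{b}
  B via B→a B S: +{a}
  S via S→a b: +{a}
  S via S→b: +{b}
  FIRST[S]={a,b}  FIRST[A]={b}  FIRST[B]={a,b}
pass 2: (stable)
  FIRST[S]={a,b}  FIRST[A]={b}  FIRST[B]={a,b}

FOLLOW iteration:
seed FOLLOW(S) with $
iter 1:
  A→A b: FOLLOW(A) ⊇ FIRST(b) = {b}; new: +{b}
  B→a B S: FOLLOW(B) ⊇ FIRST(S) = {a,b}; new: +{a,b}
  B→a B S: FOLLOW(S) ⊇ FOLLOW(B) ⊇ {a,b}; new: +{a,b}
  S→b A: FOLLOW(A) ⊇ FOLLOW(S) ⊇ {$,a,b}; new: +{$,a}
  S→b B: FOLLOW(B) ⊇ FOLLOW(S) ⊇ {$,a,b}; new: +{$}
  FOLLOW(S)={$,a,b}  FOLLOW(A)={$,a,b}  FOLLOW(B)={$,a,b}
iter 2: (stable)
  FOLLOW(S)={$,a,b}  FOLLOW(A)={$,a,b}  FOLLOW(B)={$,a,b}

FOLLOW(B) = ["$", "a", "b"]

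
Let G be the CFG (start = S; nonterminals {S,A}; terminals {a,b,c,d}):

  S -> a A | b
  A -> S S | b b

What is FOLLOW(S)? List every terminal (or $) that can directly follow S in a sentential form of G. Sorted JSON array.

Compute FIRST by fixpoint:
iter 1:
  A via A→b b: +{b}
  S via S→a A: +{a}
  S via S→b: +{b}
  S: {a,b}  A: {b}
iter 2:
  A via A→S S: +{a}
  S: {a,b}  A: {a,b}
iter 3: done
  S: {a,b}  A: {a,b}

Compute FOLLOW by fixpoint:
initialize: $ ∈ FOLLOW(S)
pass 1:
  A→S S: FOLLOW(S) ⊇ FIRST(S) = {a,b}; new: +{a,b}
  S→a A: FOLLOW(A) ⊇ FOLLOW(S) ⊇ {$,a,b}; new: +{$,a,b}
  FOLLOW[S]={$,a,b}  FOLLOW[A]={$,a,b}
pass 2: — fixpoint
  FOLLOW[S]={$,a,b}  FOLLOW[A]={$,a,b}

FOLLOW(S) = ["$", "a", "b"]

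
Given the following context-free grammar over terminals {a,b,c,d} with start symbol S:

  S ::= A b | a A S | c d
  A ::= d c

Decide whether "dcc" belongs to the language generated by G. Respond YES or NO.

Convert to CNF:
  S -> A T2 | T1 T0 | T3 X4
  A -> T0 T1
  T0 -> d
  T1 -> c
  T2 -> b
  T3 -> a
  X4 -> A S

CYK fill:
  T[0,0] 'd' = {T0}  orig:{}
  T[1,1] 'c' = {T1}  orig:{}
  T[2,2] 'c' = {T1}  orig:{}
  T[0,1] 'dc' = {A}
  T[1,2] 'cc' = ∅
  T[0,2] 'dcc' = ∅

S ∉ T[0,2] ⇒ NO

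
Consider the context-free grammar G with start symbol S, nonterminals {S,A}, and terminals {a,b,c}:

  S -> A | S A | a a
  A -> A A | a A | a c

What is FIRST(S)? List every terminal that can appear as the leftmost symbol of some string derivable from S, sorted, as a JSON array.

FIRST sets, iterate to fixpoint:
round 1:
  A via A→a A: +{a}
  S via S→A: +{a}
  FIRST(S)={a}  FIRST(A)={a}
round 2: — fixpoint
  FIRST(S)={a}  FIRST(A)={a}

FIRST(S) = ["a"]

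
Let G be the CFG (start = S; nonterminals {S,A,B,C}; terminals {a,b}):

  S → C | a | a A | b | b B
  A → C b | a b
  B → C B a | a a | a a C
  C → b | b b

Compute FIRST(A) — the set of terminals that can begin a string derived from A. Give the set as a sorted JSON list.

Compute FIRST by fixpoint:
pass 1:
  A via A→a b: +{a}
  B via B→a a: +{a}
  C via C→b: +{b}
  S via S→C: +{b}
  S via S→a: +{a}
  S: {a,b}  A: {a}  B: {a}  C: {b}
pass 2:
  A via A→C b: +{b}
  B via B→C B a: +{b}
  S: {a,b}  A: {a,b}  B: {a,b}  C: {b}
pass 3: done
  S: {a,b}  A: {a,b}  B: {a,b}  C: {b}

FIRST(A) = ["a", "b"]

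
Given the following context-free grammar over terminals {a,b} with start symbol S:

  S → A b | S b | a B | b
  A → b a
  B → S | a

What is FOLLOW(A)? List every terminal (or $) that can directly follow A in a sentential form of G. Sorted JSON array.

FIRST iteration:
iter 1:
  A via A→b a: +{b}
  B via B→a: +{a}
  S via S→A b: +{b}
  S via S→a B: +{a}
  FIRST[S]={a,b}  FIRST[A]={b}  FIRST[B]={a}
iter 2:
  B via B→S: +{b}
  FIRST[S]={a,b}  FIRST[A]={b}  FIRST[B]={a,b}
iter 3: done
  FIRST[S]={a,b}  FIRST[A]={b}  FIRST[B]={a,b}

FOLLOW sets:
seed FOLLOW(S) with $
iter 1:
  S→A b: FOLLOW(A) ⊇ FIRST(b) = {b}; new: +{b}
  S→S b: FOLLOW(S) ⊇ FIRST(b) = {b}; new: +{b}
  S→a B: FOLLOW(B) ⊇ FOLLOW(S) ⊇ {$,b}; new: +{$,b}
  S: {$,b}  A: {b}  B: {$,b}
iter 2: — fixpoint
  S: {$,b}  A: {b}  B: {$,b}

FOLLOW(A) = ["b"]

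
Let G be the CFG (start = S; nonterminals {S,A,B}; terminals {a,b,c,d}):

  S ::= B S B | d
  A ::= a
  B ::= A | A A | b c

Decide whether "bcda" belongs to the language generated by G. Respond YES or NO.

CNF form of G:
  S -> B X2 | d
  A -> a
  B -> A A | T0 T1 | a
  T0 -> b
  T1 -> c
  X2 -> S B

CYK table (by increasing span):
  cell(0,0) b: {T0}  orig:{}
  cell(1,1) c: {T1}  orig:{}
  cell(2,2) d: {S}
  cell(3,3) a: {A,B}
  cell(0,1) bc: {B}
  cell(1,2) cd: ∅
  cell(2,3) da: {X2}  orig:{}
  cell(0,2) bcd: ∅
  cell(1,3) cda: ∅
  cell(0,3) bcda: {S}

S ∈ T[0,3] ⇒ YES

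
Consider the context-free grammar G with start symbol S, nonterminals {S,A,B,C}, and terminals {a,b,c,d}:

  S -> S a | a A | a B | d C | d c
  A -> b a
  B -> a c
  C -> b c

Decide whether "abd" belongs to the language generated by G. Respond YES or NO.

CNF form of G:
  S -> S T1 | T1 A | T1 B | T3 C | T3 T2
  A -> T0 T1
  B -> T1 T2
  C -> T0 T2
  T0 -> b
  T1 -> a
  T2 -> c
  T3 -> d

CYK table (by increasing span):
  T[0,0] 'a' = {T1}  orig:{}
  T[1,1] 'b' = {T0}  orig:{}
  T[2,2] 'd' = {T3}  orig:{}
  T[0,1] 'ab' = ∅
  T[1,2] 'bd' = ∅
  T[0,2] 'abd' = ∅

S ∉ T[0,2] ⇒ NO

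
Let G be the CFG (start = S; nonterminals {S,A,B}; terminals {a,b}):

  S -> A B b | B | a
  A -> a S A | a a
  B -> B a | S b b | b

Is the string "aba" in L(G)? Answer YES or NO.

Convert to CNF:
  S -> A X4 | B T0 | S X5 | a | b
  A -> T0 T0 | T0 X2
  B -> B T0 | S X3 | b
  T0 -> a
  T1 -> b
  X2 -> S A
  X3 -> T1 T1
  X4 -> B T1
  X5 -> T1 T1

Fill CYK table bottom-up:
  [0..0]={S,T0}  "a"  orig:{S}
  [1..1]={B,S,T1}  "b"  orig:{B,S}
  [2..2]={S,T0}  "a"  orig:{S}
  [0..1]=∅  "ab"
  [1..2]={B,S}  "ba"
  [0..2]=∅  "aba"

S ∉ T[0,2] ⇒ NO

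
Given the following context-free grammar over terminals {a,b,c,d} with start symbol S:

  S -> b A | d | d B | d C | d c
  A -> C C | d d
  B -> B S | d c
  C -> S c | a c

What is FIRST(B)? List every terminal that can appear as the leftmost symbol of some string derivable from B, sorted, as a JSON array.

FIRST sets, iterate to fixpoint:
[1]
  A via A→d d: +{d}
  B via B→d c: +{d}
  C via C→a c: +{a}
  S via S→b A: +{b}
  S via S→d: +{d}
  S: {b,d}  A: {d}  B: {d}  C: {a}
[2]
  A via A→C C: +{a}
  C via C→S c: +{b,d}
  S: {b,d}  A: {a,d}  B: {d}  C: {a,b,d}
[3]
  A via A→C C: +{b}
  S: {b,d}  A: {a,b,d}  B: {d}  C: {a,b,d}
[4] (no change)
  S: {b,d}  A: {a,b,d}  B: {d}  C: {a,b,d}

FIRST(B) = ["d"]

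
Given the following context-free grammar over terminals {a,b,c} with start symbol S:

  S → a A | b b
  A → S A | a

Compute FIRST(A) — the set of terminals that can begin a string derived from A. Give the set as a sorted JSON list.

FIRST sets, iterate to fixpoint:
[1]
  A via A→a: +{a}
  S via S→a A: +{a}
  S via S→b b: +{b}
  FIRST[S]={a,b}  FIRST[A]={a}
[2]
  A via A→S A: +{b}
  FIRST[S]={a,b}  FIRST[A]={a,b}
[3] done
  FIRST[S]={a,b}  FIRST[A]={a,b}

FIRST(A) = ["a", "b"]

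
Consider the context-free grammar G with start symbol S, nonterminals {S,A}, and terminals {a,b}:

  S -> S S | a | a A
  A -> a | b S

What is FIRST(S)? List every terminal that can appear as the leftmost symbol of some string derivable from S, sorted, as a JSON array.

FIRST sets, iterate to fixpoint:
round 1:
  A via A→a: +{a}
  A via A→b S: +{b}
  S via S→a: +{a}
  FIRST[S]={a}  FIRST[A]={a,b}
round 2: done
  FIRST[S]={a}  FIRST[A]={a,b}

FIRST(S) = ["a"]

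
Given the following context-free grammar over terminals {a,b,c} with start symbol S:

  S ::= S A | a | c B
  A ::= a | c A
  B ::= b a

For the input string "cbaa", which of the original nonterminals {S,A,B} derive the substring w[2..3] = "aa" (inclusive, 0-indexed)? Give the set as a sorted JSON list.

Convert to CNF:
  S -> S A | T0 B | a
  A -> T0 A | a
  B -> T1 T2
  T0 -> c
  T1 -> b
  T2 -> a

CYK table (by increasing span), restricted to cells inside w[2..3]:
  T[2,2] 'a' = {A,S,T2}  orig:{A,S}
  T[3,3] 'a' = {A,S,T2}  orig:{A,S}
  T[2,3] 'aa' = {S}

Original NTs in T[2,3] deriving "aa": ["S"]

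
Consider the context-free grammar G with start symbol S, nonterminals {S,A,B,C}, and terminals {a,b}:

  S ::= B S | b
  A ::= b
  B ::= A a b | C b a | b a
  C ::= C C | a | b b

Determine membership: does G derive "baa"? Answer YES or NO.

CNF form of G:
  S -> B S | b
  A -> b
  B -> A X2 | C X3 | T1 T0
  C -> C C | T1 T1 | a
  T0 -> a
  T1 -> b
  X2 -> T0 T1
  X3 -> T1 T0

CYK fill:
  cell(0,0) b: {A,S,T1}  orig:{A,S}
  cell(1,1) a: {C,T0}  orig:{C}
  cell(2,2) a: {C,T0}  orig:{C}
  cell(0,1) ba: {B,X3}  orig:{B}
  cell(1,2) aa: {C}
  cell(0,2) baa: ∅

S ∉ T[0,2] ⇒ NO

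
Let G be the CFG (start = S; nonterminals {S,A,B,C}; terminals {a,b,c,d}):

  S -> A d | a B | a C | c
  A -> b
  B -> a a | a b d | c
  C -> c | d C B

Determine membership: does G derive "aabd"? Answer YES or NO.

CNF form of G:
  S -> A T2 | T0 B | T0 C | c
  A -> b
  B -> T0 T0 | T0 X3 | c
  C -> T2 X4 | c
  T0 -> a
  T1 -> b
  T2 -> d
  X3 -> T1 T2
  X4 -> C B

CYK table (by increasing span):
  cell(0,0) a: {T0}  orig:{}
  cell(1,1) a: {T0}  orig:{}
  cell(2,2) b: {A,T1}  orig:{A}
  cell(3,3) d: {T2}  orig:{}
  cell(0,1) aa: {B}
  cell(1,2) ab: ∅
  cell(2,3) bd: {S,X3}  orig:{S}
  cell(0,2) aab: ∅
  cell(1,3) abd: {B}
  cell(0,3) aabd: {S}

S ∈ T[0,3] ⇒ YES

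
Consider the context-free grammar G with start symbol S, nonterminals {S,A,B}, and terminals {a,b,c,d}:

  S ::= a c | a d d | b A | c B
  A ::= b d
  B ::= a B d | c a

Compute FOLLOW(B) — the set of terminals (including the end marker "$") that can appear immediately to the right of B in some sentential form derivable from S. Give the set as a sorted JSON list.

Compute FIRST by fixpoint:
pass 1:
  A via A→b d: +{b}
  B via B→a B d: +{a}
  B via B→c a: +{c}
  S via S→a c: +{a}
  S via S→b A: +{b}
  S via S→c B: +{c}
  FIRST(S)={a,b,c}  FIRST(A)={b}  FIRST(B)={a,c}
pass 2: (stable)
  FIRST(S)={a,b,c}  FIRST(A)={b}  FIRST(B)={a,c}

FOLLOW sets:
seed FOLLOW(S) with $
[1]
  B→a B d: FOLLOW(B) ⊇ FIRST(d) = {d}; new: +{d}
  S→b A: FOLLOW(A) ⊇ FOLLOW(S) ⊇ {$}; new: +{$}
  S→c B: FOLLOW(B) ⊇ FOLLOW(S) ⊇ {$}; new: +{$}
  S: {$}  A: {$}  B: {$,d}
[2] done
  S: {$}  A: {$}  B: {$,d}

FOLLOW(B) = ["$", "d"]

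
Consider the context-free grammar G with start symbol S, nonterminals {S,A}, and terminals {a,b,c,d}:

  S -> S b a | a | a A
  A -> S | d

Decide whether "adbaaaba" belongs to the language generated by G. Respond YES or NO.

Convert to CNF:
  S -> S X3 | T1 A | a
  A -> S X2 | T1 A | a | d
  T0 -> b
  T1 -> a
  X2 -> T0 T1
  X3 -> T0 T1

Fill CYK table bottom-up:
  T[0,0] 'a' = {A,S,T1}  orig:{A,S}
  T[1,1] 'd' = {A}
  T[2,2] 'b' = {T0}  orig:{}
  T[3,3] 'a' = {A,S,T1}  orig:{A,S}
  T[4,4] 'a' = {A,S,T1}  orig:{A,S}
  T[5,5] 'a' = {A,S,T1}  orig:{A,S}
  T[6,6] 'b' = {T0}  orig:{}
  T[7,7] 'a' = {A,S,T1}  orig:{A,S}
  T[0,1] 'ad' = {A,S}
  T[1,2] 'db' = ∅
  T[2,3] 'ba' = {X2,X3}  orig:{}
  T[3,4] 'aa' = {A,S}
  T[4,5] 'aa' = {A,S}
  T[5,6] 'ab' = ∅
  T[6,7] 'ba' = {X2,X3}  orig:{}
  T[0,2] 'adb' = ∅
  T[1,3] 'dba' = ∅
  T[2,4] 'baa' = ∅
  T[3,5] 'aaa' = {A,S}
  T[4,6] 'aab' = ∅
  T[5,7] 'aba' = {A,S}
  T[0,3] 'adba' = {A,S}
  T[1,4] 'dbaa' = ∅
  T[2,5] 'baaa' = ∅
  T[3,6] 'aaab' = ∅
  T[4,7] 'aaba' = {A,S}
  T[0,4] 'adbaa' = ∅
  T[1,5] 'dbaaa' = ∅
  T[2,6] 'baaab' = ∅
  T[3,7] 'aaaba' = {A,S}
  T[0,5] 'adbaaa' = ∅
  T[1,6] 'dbaaab' = ∅
  T[2,7] 'baaaba' = ∅
  T[0,6] 'adbaaab' = ∅
  T[1,7] 'dbaaaba' = ∅
  T[0,7] 'adbaaaba' = ∅

S ∉ T[0,7] ⇒ NO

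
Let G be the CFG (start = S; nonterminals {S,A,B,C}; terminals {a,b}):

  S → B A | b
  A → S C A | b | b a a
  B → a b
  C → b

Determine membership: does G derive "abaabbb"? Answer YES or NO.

Convert to CNF:
  S -> B A | b
  A -> S X2 | T0 X3 | b
  B -> T1 T0
  C -> b
  T0 -> b
  T1 -> a
  X2 -> C A
  X3 -> T1 T1

CYK fill:
  T[0,0] 'a' = {T1}  orig:{}
  T[1,1] 'b' = {A,C,S,T0}  orig:{A,C,S}
  T[2,2] 'a' = {T1}  orig:{}
  T[3,3] 'a' = {T1}  orig:{}
  T[4,4] 'b' = {A,C,S,T0}  orig:{A,C,S}
  T[5,5] 'b' = {A,C,S,T0}  orig:{A,C,S}
  T[6,6] 'b' = {A,C,S,T0}  orig:{A,C,S}
  T[0,1] 'ab' = {B}
  T[1,2] 'ba' = ∅
  T[2,3] 'aa' = {X3}  orig:{}
  T[3,4] 'ab' = {B}
  T[4,5] 'bb' = {X2}  orig:{}
  T[5,6] 'bb' = {X2}  orig:{}
  T[0,2] 'aba' = ∅
  T[1,3] 'baa' = {A}
  T[2,4] 'aab' = ∅
  T[3,5] 'abb' = {S}
  T[4,6] 'bbb' = {A}
  T[0,3] 'abaa' = ∅
  T[1,4] 'baab' = ∅
  T[2,5] 'aabb' = ∅
  T[3,6] 'abbb' = ∅
  T[0,4] 'abaab' = ∅
  T[1,5] 'baabb' = ∅
  T[2,6] 'aabbb' = ∅
  T[0,5] 'abaabb' = ∅
  T[1,6] 'baabbb' = ∅
  T[0,6] 'abaabbb' = ∅

S ∉ T[0,6] ⇒ NO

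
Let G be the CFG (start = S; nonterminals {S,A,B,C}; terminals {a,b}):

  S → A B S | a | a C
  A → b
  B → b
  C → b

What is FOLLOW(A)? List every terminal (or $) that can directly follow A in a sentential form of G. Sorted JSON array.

FIRST sets, iterate to fixpoint:
pass 1:
  A via A→b: +{b}
  B via B→b: +{b}
  C via C→b: +{b}
  S via S→A B S: +{b}
  S via S→a: +{a}
  S: {a,b}  A: {b}  B: {b}  C: {b}
pass 2: (stable)
  S: {a,b}  A: {b}  B: {b}  C: {b}

Compute FOLLOW by fixpoint:
initialize: $ ∈ FOLLOW(S)
iter 1:
  S→A B S: FOLLOW(A) ⊇ FIRST(B) = {b}; new: +{b}
  S→A B S: FOLLOW(B) ⊇ FIRST(S) = {a,b}; new: +{a,b}
  S→a C: FOLLOW(C) ⊇ FOLLOW(S) ⊇ {$}; new: +{$}
  FOLLOW[S]={$}  FOLLOW[A]={b}  FOLLOW[B]={a,b}  FOLLOW[C]={$}
iter 2: — fixpoint
  FOLLOW[S]={$}  FOLLOW[A]={b}  FOLLOW[B]={a,b}  FOLLOW[C]={$}

FOLLOW(A) = ["b"]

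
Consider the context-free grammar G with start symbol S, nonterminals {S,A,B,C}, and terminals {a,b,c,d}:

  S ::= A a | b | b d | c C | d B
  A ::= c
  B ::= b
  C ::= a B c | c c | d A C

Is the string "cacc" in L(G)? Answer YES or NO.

CNF form of G:
  S -> A T0 | T1 C | T2 B | T3 T2 | b
  A -> c
  B -> b
  C -> T0 X4 | T1 T1 | T2 X5
  T0 -> a
  T1 -> c
  T2 -> d
  T3 -> b
  X4 -> B T1
  X5 -> A C

Fill CYK table bottom-up:
  [0..0]={A,T1}  "c"  orig:{A}
  [1..1]={T0}  "a"  orig:{}
  [2..2]={A,T1}  "c"  orig:{A}
  [3..3]={A,T1}  "c"  orig:{A}
  [0..1]={S}  "ca"
  [1..2]=∅  "ac"
  [2..3]={C}  "cc"
  [0..2]=∅  "cac"
  [1..3]=∅  "acc"
  [0..3]=∅  "cacc"

S ∉ T[0,3] ⇒ NO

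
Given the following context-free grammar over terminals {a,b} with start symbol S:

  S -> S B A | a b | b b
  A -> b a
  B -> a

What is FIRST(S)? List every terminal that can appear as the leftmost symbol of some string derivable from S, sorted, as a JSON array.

Compute FIRST by fixpoint:
[1]
  A via A→b a: +{b}
  B via B→a: +{a}
  S via S→a b: +{a}
  S via S→b b: +{b}
  FIRST(S)={a,b}  FIRST(A)={b}  FIRST(B)={a}
[2] — fixpoint
  FIRST(S)={a,b}  FIRST(A)={b}  FIRST(B)={a}

FIRST(S) = ["a", "b"]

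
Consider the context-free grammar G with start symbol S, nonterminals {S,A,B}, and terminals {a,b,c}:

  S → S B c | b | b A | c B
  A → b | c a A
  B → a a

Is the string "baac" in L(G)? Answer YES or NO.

Convert to CNF:
  S -> S X4 | T0 B | T2 A | b
  A -> T0 X3 | b
  B -> T1 T1
  T0 -> c
  T1 -> a
  T2 -> b
  X3 -> T1 A
  X4 -> B T0

Fill CYK table bottom-up:
  [0..0]={A,S,T2}  "b"  orig:{A,S}
  [1..1]={T1}  "a"  orig:{}
  [2..2]={T1}  "a"  orig:{}
  [3..3]={T0}  "c"  orig:{}
  [0..1]=∅  "ba"
  [1..2]={B}  "aa"
  [2..3]=∅  "ac"
  [0..2]=∅  "baa"
  [1..3]={X4}  "aac"  orig:{}
  [0..3]={S}  "baac"

S ∈ T[0,3] ⇒ YES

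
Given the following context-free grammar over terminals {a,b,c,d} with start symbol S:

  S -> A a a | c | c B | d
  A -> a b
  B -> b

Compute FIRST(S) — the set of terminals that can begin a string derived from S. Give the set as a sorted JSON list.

FIRST iteration:
pass 1:
  A via A→a b: +{a}
  B via B→b: +{b}
  S via S→A a a: +{a}
  S via S→c: +{c}
  S via S→d: +{d}
  FIRST[S]={a,c,d}  FIRST[A]={a}  FIRST[B]={b}
pass 2: — fixpoint
  FIRST[S]={a,c,d}  FIRST[A]={a}  FIRST[B]={b}

FIRST(S) = ["a", "c", "d"]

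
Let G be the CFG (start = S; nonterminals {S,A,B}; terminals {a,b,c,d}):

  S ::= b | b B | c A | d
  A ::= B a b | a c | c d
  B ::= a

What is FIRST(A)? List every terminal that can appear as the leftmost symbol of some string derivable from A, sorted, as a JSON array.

FIRST sets, iterate to fixpoint:
round 1:
  A via A→a c: +{a}
  A via A→c d: +{c}
  B via B→a: +{a}
  S via S→b: +{b}
  S via S→c A: +{c}
  S via S→d: +{d}
  FIRST[S]={b,c,d}  FIRST[A]={a,c}  FIRST[B]={a}
round 2: (no change)
  FIRST[S]={b,c,d}  FIRST[A]={a,c}  FIRST[B]={a}

FIRST(A) = ["a", "c"]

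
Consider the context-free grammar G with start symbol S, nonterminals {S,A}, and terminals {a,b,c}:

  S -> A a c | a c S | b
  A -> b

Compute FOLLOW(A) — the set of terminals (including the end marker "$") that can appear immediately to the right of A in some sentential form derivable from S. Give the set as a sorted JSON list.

FIRST iteration:
pass 1:
  A via A→b: +{b}
  S via S→A a c: +{b}
  S via S→a c S: +{a}
  FIRST(S)={a,b}  FIRST(A)={b}
pass 2: done
  FIRST(S)={a,b}  FIRST(A)={b}

FOLLOW iteration:
initialize: $ ∈ FOLLOW(S)
iter 1:
  S→A a c: FOLLOW(A) ⊇ FIRST(a) = {a}; new: +{a}
  S: {$}  A: {a}
iter 2: — fixpoint
  S: {$}  A: {a}

FOLLOW(A) = ["a"]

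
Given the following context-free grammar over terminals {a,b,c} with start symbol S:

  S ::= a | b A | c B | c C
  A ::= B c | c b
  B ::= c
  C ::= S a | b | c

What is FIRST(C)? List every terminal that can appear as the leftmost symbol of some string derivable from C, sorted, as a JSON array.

Compute FIRST by fixpoint:
pass 1:
  A via A→c b: +{c}
  B via B→c: +{c}
  C via C→b: +{b}
  C via C→c: +{c}
  S via S→a: +{a}
  S via S→b A: +{b}
  S via S→c B: +{c}
  FIRST(S)={a,b,c}  FIRST(A)={c}  FIRST(B)={c}  FIRST(C)={b,c}
pass 2:
  C via C→S a: +{a}
  FIRST(S)={a,b,c}  FIRST(A)={c}  FIRST(B)={c}  FIRST(C)={a,b,c}
pass 3: done
  FIRST(S)={a,b,c}  FIRST(A)={c}  FIRST(B)={c}  FIRST(C)={a,b,c}

FIRST(C) = ["a", "b", "c"]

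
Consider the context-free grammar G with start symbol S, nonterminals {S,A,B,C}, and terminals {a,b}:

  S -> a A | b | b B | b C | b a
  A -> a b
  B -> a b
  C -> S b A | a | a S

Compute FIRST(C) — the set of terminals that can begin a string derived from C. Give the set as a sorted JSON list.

Compute FIRST by fixpoint:
[1]
  A via A→a b: +{a}
  B via B→a b: +{a}
  C via C→a: +{a}
  S via S→a A: +{a}
  S via S→b: +{b}
  FIRST[S]={a,b}  FIRST[A]={a}  FIRST[B]={a}  FIRST[C]={a}
[2]
  C via C→S b A: +{b}
  FIRST[S]={a,b}  FIRST[A]={a}  FIRST[B]={a}  FIRST[C]={a,b}
[3] (stable)
  FIRST[S]={a,b}  FIRST[A]={a}  FIRST[B]={a}  FIRST[C]={a,b}

FIRST(C) = ["a", "b"]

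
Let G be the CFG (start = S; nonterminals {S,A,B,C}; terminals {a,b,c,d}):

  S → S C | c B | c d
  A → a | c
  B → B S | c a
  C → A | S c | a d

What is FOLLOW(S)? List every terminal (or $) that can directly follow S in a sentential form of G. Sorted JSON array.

Compute FIRST by fixpoint:
iter 1:
  A via A→a: +{a}
  A via A→c: +{c}
  B via B→c a: +{c}
  C via C→A: +{a,c}
  S via S→c B: +{c}
  FIRST[S]={c}  FIRST[A]={a,c}  FIRST[B]={c}  FIRST[C]={a,c}
iter 2: done
  FIRST[S]={c}  FIRST[A]={a,c}  FIRST[B]={c}  FIRST[C]={a,c}

FOLLOW iteration:
seed FOLLOW(S) with $
iter 1:
  B→B S: FOLLOW(B) ⊇ FIRST(S) = {c}; new: +{c}
  B→B S: FOLLOW(S) ⊇ FOLLOW(B) ⊇ {c}; new: +{c}
  S→S C: FOLLOW(S) ⊇ FIRST(C) = {a,c}; new: +{a}
  S→S C: FOLLOW(C) ⊇ FOLLOW(S) ⊇ {$,a,c}; new: +{$,a,c}
  S→c B: FOLLOW(B) ⊇ FOLLOW(S) ⊇ {$,a,c}; new: +{$,a}
  S: {$,a,c}  A: {}  B: {$,a,c}  C: {$,a,c}
iter 2:
  C→A: FOLLOW(A) ⊇ FOLLOW(C) ⊇ {$,a,c}; new: +{$,a,c}
  S: {$,a,c}  A: {$,a,c}  B: {$,a,c}  C: {$,a,c}
iter 3: (stable)
  S: {$,a,c}  A: {$,a,c}  B: {$,a,c}  C: {$,a,c}

FOLLOW(S) = ["$", "a", "c"]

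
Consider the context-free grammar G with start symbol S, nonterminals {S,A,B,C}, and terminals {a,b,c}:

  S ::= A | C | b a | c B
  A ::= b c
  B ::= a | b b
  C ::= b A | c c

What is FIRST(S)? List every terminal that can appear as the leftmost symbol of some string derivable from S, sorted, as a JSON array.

FIRST sets, iterate to fixpoint:
iter 1:
  A via A→b c: +{b}
  B via B→a: +{a}
  B via B→b b: +{b}
  C via C→b A: +{b}
  C via C→c c: +{c}
  S via S→A: +{b}
  S via S→C: +{c}
  FIRST[S]={b,c}  FIRST[A]={b}  FIRST[B]={a,b}  FIRST[C]={b,c}
iter 2: done
  FIRST[S]={b,c}  FIRST[A]={b}  FIRST[B]={a,b}  FIRST[C]={b,c}

FIRST(S) = ["b", "c"]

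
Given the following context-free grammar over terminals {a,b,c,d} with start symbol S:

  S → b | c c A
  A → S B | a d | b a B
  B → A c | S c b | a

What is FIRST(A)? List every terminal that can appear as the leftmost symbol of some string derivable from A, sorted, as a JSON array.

Compute FIRST by fixpoint:
pass 1:
  A via A→a d: +{a}
  A via A→b a B: +{b}
  B via B→A c: +{a,b}
  S via S→b: +{b}
  S via S→c c A: +{c}
  FIRST(S)={b,c}  FIRST(A)={a,b}  FIRST(B)={a,b}
pass 2:
  A via A→S B: +{c}
  B via B→A c: +{c}
  FIRST(S)={b,c}  FIRST(A)={a,b,c}  FIRST(B)={a,b,c}
pass 3: — fixpoint
  FIRST(S)={b,c}  FIRST(A)={a,b,c}  FIRST(B)={a,b,c}

FIRST(A) = ["a", "b", "c"]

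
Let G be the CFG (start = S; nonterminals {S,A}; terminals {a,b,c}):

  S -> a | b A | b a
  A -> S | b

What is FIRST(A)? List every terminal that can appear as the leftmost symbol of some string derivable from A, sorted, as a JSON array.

FIRST iteration:
pass 1:
  A via A→b: +{b}
  S via S→a: +{a}
  S via S→b A: +{b}
  FIRST(S)={a,b}  FIRST(A)={b}
pass 2:
  A via A→S: +{a}
  FIRST(S)={a,b}  FIRST(A)={a,b}
pass 3: — fixpoint
  FIRST(S)={a,b}  FIRST(A)={a,b}

FIRST(A) = ["a", "b"]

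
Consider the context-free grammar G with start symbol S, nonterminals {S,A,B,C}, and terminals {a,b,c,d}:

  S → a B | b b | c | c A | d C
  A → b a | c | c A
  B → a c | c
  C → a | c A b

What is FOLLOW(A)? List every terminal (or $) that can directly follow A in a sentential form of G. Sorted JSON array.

FIRST iteration:
[1]
  A via A→b a: +{b}
  A via A→c: +{c}
  B via B→a c: +{a}
  B via B→c: +{c}
  C via C→a: +{a}
  C via C→c A b: +{c}
  S via S→a B: +{a}
  S via S→b b: +{b}
  S via S→c: +{c}
  S via S→d C: +{d}
  S: {a,b,c,d}  A: {b,c}  B: {a,c}  C: {a,c}
[2] (no change)
  S: {a,b,c,d}  A: {b,c}  B: {a,c}  C: {a,c}

FOLLOW sets:
seed FOLLOW(S) with $
[1]
  C→c A b: FOLLOW(A) ⊇ FIRST(b) = {b}; new: +{b}
  S→a B: FOLLOW(B) ⊇ FOLLOW(S) ⊇ {$}; new: +{$}
  S→c A: FOLLOW(A) ⊇ FOLLOW(S) ⊇ {$}; new: +{$}
  S→d C: FOLLOW(C) ⊇ FOLLOW(S) ⊇ {$}; new: +{$}
  FOLLOW(S)={$}  FOLLOW(A)={$,b}  FOLLOW(B)={$}  FOLLOW(C)={$}
[2] — fixpoint
  FOLLOW(S)={$}  FOLLOW(A)={$,b}  FOLLOW(B)={$}  FOLLOW(C)={$}

FOLLOW(A) = ["$", "b"]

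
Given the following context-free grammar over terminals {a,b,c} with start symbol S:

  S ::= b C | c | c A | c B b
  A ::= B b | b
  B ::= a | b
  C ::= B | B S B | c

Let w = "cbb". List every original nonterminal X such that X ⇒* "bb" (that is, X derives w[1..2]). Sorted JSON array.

CNF form of G:
  S -> T0 C | T1 A | T1 X3 | c
  A -> B T0 | b
  B -> a | b
  C -> B X2 | a | b | c
  T0 -> b
  T1 -> c
  X2 -> S B
  X3 -> B T0

CYK fill (cells [i..j] with 1 ≤ i ≤ j ≤ 2 only):
  cell(1,1) b: {A,B,C,T0}  orig:{A,B,C}
  cell(2,2) b: {A,B,C,T0}  orig:{A,B,C}
  cell(1,2) bb: {A,S,X3}  orig:{A,S}

Original NTs in T[1,2] deriving "bb": ["A", "S"]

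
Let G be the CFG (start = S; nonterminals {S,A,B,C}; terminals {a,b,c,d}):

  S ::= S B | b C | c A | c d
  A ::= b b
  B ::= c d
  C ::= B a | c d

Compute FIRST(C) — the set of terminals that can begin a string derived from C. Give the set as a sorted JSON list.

Compute FIRST by fixpoint:
round 1:
  A via A→b b: +{b}
  B via B→c d: +{c}
  C via C→B a: +{c}
  S via S→b C: +{b}
  S via S→c A: +{c}
  FIRST(S)={b,c}  FIRST(A)={b}  FIRST(B)={c}  FIRST(C)={c}
round 2: (stable)
  FIRST(S)={b,c}  FIRST(A)={b}  FIRST(B)={c}  FIRST(C)={c}

FIRST(C) = ["c"]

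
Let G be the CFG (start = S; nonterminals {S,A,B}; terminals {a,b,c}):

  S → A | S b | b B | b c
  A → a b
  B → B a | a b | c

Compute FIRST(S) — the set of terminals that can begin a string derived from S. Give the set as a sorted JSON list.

FIRST iteration:
pass 1:
  A via A→a b: +{a}
  B via B→a b: +{a}
  B via B→c: +{c}
  S via S→A: +{a}
  S via S→b B: +{b}
  FIRST[S]={a,b}  FIRST[A]={a}  FIRST[B]={a,c}
pass 2: (no change)
  FIRST[S]={a,b}  FIRST[A]={a}  FIRST[B]={a,c}

FIRST(S) = ["a", "b"]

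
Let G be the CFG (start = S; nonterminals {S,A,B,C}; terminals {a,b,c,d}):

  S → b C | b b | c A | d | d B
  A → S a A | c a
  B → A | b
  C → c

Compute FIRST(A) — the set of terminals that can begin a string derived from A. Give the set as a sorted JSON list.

FIRST iteration:
[1]
  A via A→c a: +{c}
  B via B→A: +{c}
  B via B→b: +{b}
  C via C→c: +{c}
  S via S→b C: +{b}
  S via S→c A: +{c}
  S via S→d: +{d}
  S: {b,c,d}  A: {c}  B: {b,c}  C: {c}
[2]
  A via A→S a A: +{b,d}
  B via B→A: +{d}
  S: {b,c,d}  A: {b,c,d}  B: {b,c,d}  C: {c}
[3] (no change)
  S: {b,c,d}  A: {b,c,d}  B: {b,c,d}  C: {c}

FIRST(A) = ["b", "c", "d"]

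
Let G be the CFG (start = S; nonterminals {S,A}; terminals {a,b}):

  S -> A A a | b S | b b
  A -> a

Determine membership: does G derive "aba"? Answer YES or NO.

CNF form of G:
  S -> A X2 | T1 S | T1 T1
  A -> a
  T0 -> a
  T1 -> b
  X2 -> A T0

CYK table (by increasing span):
  cell(0,0) a: {A,T0}  orig:{A}
  cell(1,1) b: {T1}  orig:{}
  cell(2,2) a: {A,T0}  orig:{A}
  cell(0,1) ab: ∅
  cell(1,2) ba: ∅
  cell(0,2) aba: ∅

S ∉ T[0,2] ⇒ NO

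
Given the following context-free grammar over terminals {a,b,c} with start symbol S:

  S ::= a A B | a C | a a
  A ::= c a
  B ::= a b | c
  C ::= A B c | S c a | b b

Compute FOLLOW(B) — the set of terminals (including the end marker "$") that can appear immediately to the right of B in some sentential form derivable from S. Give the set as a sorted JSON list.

FIRST iteration:
round 1:
  A via A→c a: +{c}
  B via B→a b: +{a}
  B via B→c: +{c}
  C via C→A B c: +{c}
  C via C→b b: +{b}
  S via S→a A B: +{a}
  S: {a}  A: {c}  B: {a,c}  C: {b,c}
round 2:
  C via C→S c a: +{a}
  S: {a}  A: {c}  B: {a,c}  C: {a,b,c}
round 3: — fixpoint
  S: {a}  A: {c}  B: {a,c}  C: {a,b,c}

FOLLOW iteration:
seed FOLLOW(S) with $
pass 1:
  C→A B c: FOLLOW(A) ⊇ FIRST(B) = {a,c}; new: +{a,c}
  C→A B c: FOLLOW(B) ⊇ FIRST(c) = {c}; new: +{c}
  C→S c a: FOLLOW(S) ⊇ FIRST(c) = {c}; new: +{c}
  S→a A B: FOLLOW(B) ⊇ FOLLOW(S) ⊇ {$,c}; new: +{$}
  S→a C: FOLLOW(C) ⊇ FOLLOW(S) ⊇ {$,c}; new: +{$,c}
  FOLLOW(S)={$,c}  FOLLOW(A)={a,c}  FOLLOW(B)={$,c}  FOLLOW(C)={$,c}
pass 2: (no change)
  FOLLOW(S)={$,c}  FOLLOW(A)={a,c}  FOLLOW(B)={$,c}  FOLLOW(C)={$,c}

FOLLOW(B) = ["$", "c"]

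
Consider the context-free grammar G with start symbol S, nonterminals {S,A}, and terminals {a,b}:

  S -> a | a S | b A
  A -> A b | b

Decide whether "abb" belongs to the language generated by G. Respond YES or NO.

CNF form of G:
  S -> T0 A | T1 S | a
  A -> A T0 | b
  T0 -> b
  T1 -> a

CYK fill:
  cell(0,0) a: {S,T1}  orig:{S}
  cell(1,1) b: {A,T0}  orig:{A}
  cell(2,2) b: {A,T0}  orig:{A}
  cell(0,1) ab: ∅
  cell(1,2) bb: {A,S}
  cell(0,2) abb: {S}

S ∈ T[0,2] ⇒ YES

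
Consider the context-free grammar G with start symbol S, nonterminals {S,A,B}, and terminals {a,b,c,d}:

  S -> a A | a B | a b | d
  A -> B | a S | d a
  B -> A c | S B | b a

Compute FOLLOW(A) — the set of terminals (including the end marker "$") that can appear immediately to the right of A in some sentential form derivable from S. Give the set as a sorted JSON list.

FIRST iteration:
round 1:
  A via A→a S: +{a}
  A via A→d a: +{d}
  B via B→A c: +{a,d}
  B via B→b a: +{b}
  S via S→a A: +{a}
  S via S→d: +{d}
  FIRST[S]={a,d}  FIRST[A]={a,d}  FIRST[B]={a,b,d}
round 2:
  A via A→B: +{b}
  FIRST[S]={a,d}  FIRST[A]={a,b,d}  FIRST[B]={a,b,d}
round 3: — fixpoint
  FIRST[S]={a,d}  FIRST[A]={a,b,d}  FIRST[B]={a,b,d}

FOLLOW iteration:
FOLLOW(S) := {$}
[1]
  B→A c: FOLLOW(A) ⊇ FIRST(c) = {c}; new: +{c}
  B→S B: FOLLOW(S) ⊇ FIRST(B) = {a,b,d}; new: +{a,b,d}
  S→a A: FOLLOW(A) ⊇ FOLLOW(S) ⊇ {$,a,b,d}; new: +{$,a,b,d}
  S→a B: FOLLOW(B) ⊇ FOLLOW(S) ⊇ {$,a,b,d}; new: +{$,a,b,d}
  FOLLOW[S]={$,a,b,d}  FOLLOW[A]={$,a,b,c,d}  FOLLOW[B]={$,a,b,d}
[2]
  A→B: FOLLOW(B) ⊇ FOLLOW(A) ⊇ {$,a,b,c,d}; new: +{c}
  A→a S: FOLLOW(S) ⊇ FOLLOW(A) ⊇ {$,a,b,c,d}; new: +{c}
  FOLLOW[S]={$,a,b,c,d}  FOLLOW[A]={$,a,b,c,d}  FOLLOW[B]={$,a,b,c,d}
[3] (no change)
  FOLLOW[S]={$,a,b,c,d}  FOLLOW[A]={$,a,b,c,d}  FOLLOW[B]={$,a,b,c,d}

FOLLOW(A) = ["$", "a", "b", "c", "d"]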